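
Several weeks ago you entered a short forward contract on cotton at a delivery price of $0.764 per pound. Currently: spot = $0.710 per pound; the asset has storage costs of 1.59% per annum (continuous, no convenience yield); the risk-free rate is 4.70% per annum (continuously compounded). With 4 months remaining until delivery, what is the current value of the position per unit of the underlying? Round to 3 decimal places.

$0.038 per pound

Current fair forward for the remaining 4 months: F = S·e^((r + u)·T), (r + u) = 0.0470 + 0.0159 = 0.0629
F = 0.710 · e^(0.0629 × 4/12) = 0.710 × 1.021188 = 0.7250
Value of long forward = (F − K)·e^(−rT) = (0.7250 − 0.764) · e^(−0.0470·4/12)
= -0.0390 × 0.984455 = -0.038
Short position value = −(long value) = $0.038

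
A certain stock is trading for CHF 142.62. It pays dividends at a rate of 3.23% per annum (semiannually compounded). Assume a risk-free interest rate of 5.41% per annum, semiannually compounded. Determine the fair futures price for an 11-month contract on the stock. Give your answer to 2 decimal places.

F = S · (1+r/2)^(2T) / (1+q/2)^(2T)
= 142.62 × 1.050150 / 1.029807 = 142.62 × 1.019754
F = CHF 145.44

CHF 145.44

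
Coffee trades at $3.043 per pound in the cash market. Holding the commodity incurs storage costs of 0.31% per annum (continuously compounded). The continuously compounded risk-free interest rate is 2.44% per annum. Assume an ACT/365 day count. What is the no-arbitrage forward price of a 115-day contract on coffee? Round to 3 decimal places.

Net carry = r + u − y = 0.0244 + 0.0031 − 0.0000 = 0.0275
F = S·e^((r+u−y)T) = 3.043 · e^(0.0275 × 115/365) = 3.043 · e^0.008664
= 3.043 × 1.008702 = $3.069 per pound

$3.069 per pound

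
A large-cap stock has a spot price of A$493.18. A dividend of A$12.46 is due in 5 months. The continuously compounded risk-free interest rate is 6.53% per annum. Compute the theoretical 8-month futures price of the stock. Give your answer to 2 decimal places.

PV(dividends) I = 12.46·e^(−0.0653·5/12)
I = 12.1256
F = (S − I)·e^(rT) = (493.18 − 12.1256) · e^(0.0653·8/12)
= 481.0544 · e^0.043533 = 481.0544 × 1.044494 = A$502.46

A$502.46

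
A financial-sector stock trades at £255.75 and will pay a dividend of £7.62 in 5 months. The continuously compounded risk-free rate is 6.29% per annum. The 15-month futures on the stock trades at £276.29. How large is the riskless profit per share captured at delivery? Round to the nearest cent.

£7.65 per share

PV(dividends) I = 7.62·e^(−0.0629·5/12) = 7.4229
Fair futures F* = (S − I)·e^(rT) = (255.75 − 7.4229)·e^0.078625 = 248.3271 × 1.081799 = 268.6400
Market £276.29 > fair 268.6400: forward overpriced → cash-and-carry (borrow at r, buy the stock and collect the dividends, short the forward).
Profit at T = |F_mkt − F*| = |276.29 − 268.6400| = £7.65 per share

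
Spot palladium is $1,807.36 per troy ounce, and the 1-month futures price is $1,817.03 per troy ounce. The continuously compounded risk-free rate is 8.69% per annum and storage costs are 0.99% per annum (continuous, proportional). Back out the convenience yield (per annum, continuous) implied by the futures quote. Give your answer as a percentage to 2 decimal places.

F = S·e^((r+u−y)T) ⇒ (r+u−y) = ln(F/S)/T
ln(1817.03/1807.36) = 0.005336; /T ⇒ 0.064032
y = r + u − ln(F/S)/T = 0.0869 + 0.0099 − 0.064032 = 0.032768
y = 3.28%

3.28%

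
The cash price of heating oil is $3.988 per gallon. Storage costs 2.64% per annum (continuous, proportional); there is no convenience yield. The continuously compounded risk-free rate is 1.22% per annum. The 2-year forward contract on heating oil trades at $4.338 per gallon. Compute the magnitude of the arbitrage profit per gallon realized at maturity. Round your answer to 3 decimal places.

Fair forward: F* = S·e^(carry·T), with carry = (r + u) = 0.0122 + 0.0264 = 0.0386
F* = 3.988 · e^(0.0386 × 2) = 3.988 · e^0.077200 = 3.988 × 1.080258 = $4.3081
Market $4.338 > fair $4.3081: forward overpriced → cash-and-carry (buy spot, short the forward).
At maturity, profit = |F_mkt − F*| = |4.338 − 4.3081| = $0.030 per gallon

$0.030 per gallon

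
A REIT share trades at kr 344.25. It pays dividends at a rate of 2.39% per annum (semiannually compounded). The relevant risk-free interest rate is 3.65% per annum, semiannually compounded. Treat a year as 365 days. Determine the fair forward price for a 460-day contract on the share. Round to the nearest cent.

F = S · (1+r/2)^(2T) / (1+q/2)^(2T)
= 344.25 × 1.046640 / 1.030395 = 344.25 × 1.015766
F = kr 349.68

kr 349.68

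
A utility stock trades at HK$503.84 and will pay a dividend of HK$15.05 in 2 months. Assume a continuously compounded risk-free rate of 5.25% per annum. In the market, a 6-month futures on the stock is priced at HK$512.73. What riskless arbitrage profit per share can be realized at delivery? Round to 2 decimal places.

PV(dividends) I = 15.05·e^(−0.0525·2/12) = 14.9189
Fair futures F* = (S − I)·e^(rT) = (503.84 − 14.9189)·e^0.026250 = 488.9211 × 1.026598 = 501.9254
Market HK$512.73 > fair 501.9254: forward overpriced → cash-and-carry (borrow at r, buy the stock and collect the dividends, short the forward).
Profit at T = |F_mkt − F*| = |512.73 − 501.9254| = HK$10.80 per share

HK$10.80 per share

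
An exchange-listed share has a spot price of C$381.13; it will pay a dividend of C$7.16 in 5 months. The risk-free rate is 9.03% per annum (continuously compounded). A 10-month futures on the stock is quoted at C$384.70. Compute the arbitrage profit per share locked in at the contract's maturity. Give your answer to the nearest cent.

C$18.78 per share

PV(dividends) I = 7.16·e^(−0.0903·5/12) = 6.8956
Fair futures F* = (S − I)·e^(rT) = (381.13 − 6.8956)·e^0.075250 = 374.2344 × 1.078154 = 403.4823
Market C$384.70 < fair 403.4823: forward underpriced → reverse cash-and-carry (short the stock, invest proceeds at r, pay the dividends, go long the forward).
Profit at T = |F_mkt − F*| = |384.70 − 403.4823| = C$18.78 per share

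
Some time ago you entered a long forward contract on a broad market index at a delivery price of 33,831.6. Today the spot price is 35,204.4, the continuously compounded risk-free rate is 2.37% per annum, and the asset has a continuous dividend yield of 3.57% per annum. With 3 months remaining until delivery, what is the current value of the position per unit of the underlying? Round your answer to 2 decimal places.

1259.86

Current fair forward for the remaining 3 months: F = S·e^((r − q)·T), (r − q) = 0.0237 − 0.0357 = -0.0120
F = 35204.4 · e^(-0.0120 × 3/12) = 35204.4 × 0.99700450 = 35098.9452
Value of long forward = (F − K)·e^(−rT) = (35098.9452 − 33831.6) · e^(−0.0237·3/12)
= 1267.3452 × 0.99409252 = 1259.86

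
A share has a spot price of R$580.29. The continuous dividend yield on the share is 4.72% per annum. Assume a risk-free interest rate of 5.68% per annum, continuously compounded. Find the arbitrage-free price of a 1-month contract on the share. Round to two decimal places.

R$580.75

F = S·e^((r − q)T) = 580.29 · e^((0.0568 − 0.0472) × 1/12)
= 580.29 · e^0.000800 = 580.29 × 1.000800
F = R$580.75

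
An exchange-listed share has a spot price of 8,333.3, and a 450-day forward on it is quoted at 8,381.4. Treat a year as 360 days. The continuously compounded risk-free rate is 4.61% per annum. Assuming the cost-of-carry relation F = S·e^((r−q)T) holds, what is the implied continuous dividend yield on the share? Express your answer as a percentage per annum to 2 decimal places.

4.15%

From F = S·e^((r−q)T): (r − q) = ln(F/S)/T
ln(8381.4/8333.3) = ln(1.005772) = 0.005755
(r − q) = 0.005755 / (450/360) = 0.004604
q = r − ln(F/S)/T = 0.0461 − 0.004604 = 0.041496
q = 4.15%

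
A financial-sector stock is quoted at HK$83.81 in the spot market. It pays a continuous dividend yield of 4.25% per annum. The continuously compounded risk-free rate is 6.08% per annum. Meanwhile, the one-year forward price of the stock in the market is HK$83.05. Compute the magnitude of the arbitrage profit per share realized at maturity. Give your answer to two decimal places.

HK$2.31 per share

Fair forward: F* = S·e^(carry·T), with carry = (r − q) = 0.0608 − 0.0425 = 0.0183
F* = 83.81 · e^(0.0183 × 12/12) = 83.81 · e^0.018300 = 83.81 × 1.018468 = HK$85.3578
Market HK$83.05 < fair HK$85.3578: forward underpriced → reverse cash-and-carry (short spot, go long the forward).
At maturity, profit = |F_mkt − F*| = |83.05 − 85.3578| = HK$2.31 per share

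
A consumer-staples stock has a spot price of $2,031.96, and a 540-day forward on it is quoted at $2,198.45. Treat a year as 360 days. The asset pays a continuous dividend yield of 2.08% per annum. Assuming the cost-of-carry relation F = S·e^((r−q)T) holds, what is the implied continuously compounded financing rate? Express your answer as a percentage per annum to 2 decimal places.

From F = S·e^((r−q)T): (r − q) = ln(F/S)/T
ln(2198.45/2031.96) = ln(1.081936) = 0.078752
(r − q) = 0.078752 / (540/360) = 0.052501
r = ln(F/S)/T + q = 0.052501 + 0.0208 = 0.073301
r = 7.33%

7.33%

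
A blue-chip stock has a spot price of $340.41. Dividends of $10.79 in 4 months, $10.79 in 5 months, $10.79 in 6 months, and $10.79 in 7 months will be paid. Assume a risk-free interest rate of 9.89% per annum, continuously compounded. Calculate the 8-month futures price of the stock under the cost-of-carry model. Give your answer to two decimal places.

PV(dividends) I = 10.79·e^(−0.0989·4/12) + 10.79·e^(−0.0989·5/12) + 10.79·e^(−0.0989·6/12) + 10.79·e^(−0.0989·7/12)
I = 10.4401 + 10.3544 + 10.2694 + 10.1851 = 41.2490
F = (S − I)·e^(rT) = (340.41 − 41.2490) · e^(0.0989·8/12)
= 299.1610 · e^0.065933 = 299.1610 × 1.068155 = $319.55

$319.55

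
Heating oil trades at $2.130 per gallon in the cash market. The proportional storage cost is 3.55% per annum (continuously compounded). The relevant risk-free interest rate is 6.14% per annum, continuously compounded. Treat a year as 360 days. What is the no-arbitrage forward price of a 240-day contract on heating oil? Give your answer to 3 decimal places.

$2.272 per gallon

Net carry = r + u − y = 0.0614 + 0.0355 − 0.0000 = 0.0969
F = S·e^((r+u−y)T) = 2.130 · e^(0.0969 × 240/360) = 2.130 · e^0.064600
= 2.130 × 1.066732 = $2.272 per gallon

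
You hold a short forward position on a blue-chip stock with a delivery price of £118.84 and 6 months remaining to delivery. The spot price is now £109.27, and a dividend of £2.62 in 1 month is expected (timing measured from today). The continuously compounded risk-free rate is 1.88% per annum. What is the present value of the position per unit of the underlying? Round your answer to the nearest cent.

£11.07

PV(remaining dividends) I = 2.62·e^(−0.0188·1/12) = 2.6159
Current forward F = (S − I)·e^(rT) = (109.27 − 2.6159)·e^(0.0188·6/12) = 106.6541 × 1.009444 = 107.6613
Value (long) = (F − K)·e^(−rT) = (107.6613 − 118.84) × 0.990644 = -11.0741
Short position value = −(long value) = £11.07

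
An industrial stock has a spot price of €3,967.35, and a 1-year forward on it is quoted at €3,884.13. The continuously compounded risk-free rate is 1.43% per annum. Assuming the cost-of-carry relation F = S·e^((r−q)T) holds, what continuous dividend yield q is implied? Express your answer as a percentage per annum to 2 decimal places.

3.55%

From F = S·e^((r−q)T): (r − q) = ln(F/S)/T
ln(3884.13/3967.35) = ln(0.979024) = -0.021199
(r − q) = -0.021199 / (1) = -0.021199
q = r − ln(F/S)/T = 0.0143 + 0.021199 = 0.035499
q = 3.55%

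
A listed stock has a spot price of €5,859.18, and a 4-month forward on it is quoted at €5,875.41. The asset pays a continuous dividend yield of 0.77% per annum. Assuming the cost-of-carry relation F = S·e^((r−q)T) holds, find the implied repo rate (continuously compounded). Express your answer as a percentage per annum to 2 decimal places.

1.60%

From F = S·e^((r−q)T): (r − q) = ln(F/S)/T
ln(5875.41/5859.18) = ln(1.002770) = 0.002766
(r − q) = 0.002766 / (4/12) = 0.008298
r = ln(F/S)/T + q = 0.008298 + 0.0077 = 0.015998
r = 1.60%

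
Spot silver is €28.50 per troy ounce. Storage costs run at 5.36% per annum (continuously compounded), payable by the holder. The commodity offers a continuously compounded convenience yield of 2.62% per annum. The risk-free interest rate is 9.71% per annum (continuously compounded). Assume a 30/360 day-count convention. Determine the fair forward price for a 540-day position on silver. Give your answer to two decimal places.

Net carry = r + u − y = 0.0971 + 0.0536 − 0.0262 = 0.1245
F = S·e^((r+u−y)T) = 28.50 · e^(0.1245 × 540/360) = 28.50 · e^0.186750
= 28.50 × 1.205326 = €34.35 per troy ounce

€34.35 per troy ounce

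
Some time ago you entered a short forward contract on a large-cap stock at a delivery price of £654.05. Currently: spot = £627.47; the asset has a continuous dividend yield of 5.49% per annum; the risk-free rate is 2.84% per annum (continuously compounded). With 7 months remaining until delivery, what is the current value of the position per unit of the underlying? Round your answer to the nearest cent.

£35.61

Current fair forward for the remaining 7 months: F = S·e^((r − q)·T), (r − q) = 0.0284 − 0.0549 = -0.0265
F = 627.47 · e^(-0.0265 × 7/12) = 627.47 × 0.984661 = 617.8452
Value of long forward = (F − K)·e^(−rT) = (617.8452 − 654.05) · e^(−0.0284·7/12)
= -36.2048 × 0.983570 = -35.61
Short position value = −(long value) = £35.61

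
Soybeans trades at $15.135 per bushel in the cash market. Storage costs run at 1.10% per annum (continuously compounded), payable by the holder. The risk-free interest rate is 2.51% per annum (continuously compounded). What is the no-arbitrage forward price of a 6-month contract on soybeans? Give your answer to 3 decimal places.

$15.411 per bushel

Net carry = r + u − y = 0.0251 + 0.0110 − 0.0000 = 0.0361
F = S·e^((r+u−y)T) = 15.135 · e^(0.0361 × 6/12) = 15.135 · e^0.018050
= 15.135 × 1.018214 = $15.411 per bushel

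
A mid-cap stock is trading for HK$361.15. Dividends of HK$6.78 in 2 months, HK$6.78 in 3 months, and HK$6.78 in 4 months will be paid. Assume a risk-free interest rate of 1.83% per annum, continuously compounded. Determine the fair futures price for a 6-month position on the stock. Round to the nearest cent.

HK$344.04

PV(dividends) I = 6.78·e^(−0.0183·2/12) + 6.78·e^(−0.0183·3/12) + 6.78·e^(−0.0183·4/12)
I = 6.7594 + 6.7491 + 6.7388 = 20.2473
F = (S − I)·e^(rT) = (361.15 − 20.2473) · e^(0.0183·6/12)
= 340.9027 · e^0.009150 = 340.9027 × 1.009192 = HK$344.04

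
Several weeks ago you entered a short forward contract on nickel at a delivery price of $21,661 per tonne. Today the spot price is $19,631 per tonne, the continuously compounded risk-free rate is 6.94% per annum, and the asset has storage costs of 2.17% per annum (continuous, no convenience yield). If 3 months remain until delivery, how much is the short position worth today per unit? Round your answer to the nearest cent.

$1550.64 per tonne

Current fair forward for the remaining 3 months: F = S·e^((r + u)·T), (r + u) = 0.0694 + 0.0217 = 0.0911
F = 19631 · e^(0.0911 × 3/12) = 19631 × 1.02303633 = 20083.2262
Value of long forward = (F − K)·e^(−rT) = (20083.2262 − 21661) · e^(−0.0694·3/12)
= -1577.7738 × 0.98279964 = -1550.64
Short position value = −(long value) = $1550.64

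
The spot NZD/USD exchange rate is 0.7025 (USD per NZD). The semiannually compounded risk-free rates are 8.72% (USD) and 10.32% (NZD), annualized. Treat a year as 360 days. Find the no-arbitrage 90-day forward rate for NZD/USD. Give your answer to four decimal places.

By covered interest parity, F = S · (1+r_USD/2)^(2T) / (1+r_NZD/2)^(2T)
= 0.7025 × 1.021567 / 1.025475 = 0.7025 × 0.996189
F = 0.6998 USD per NZD

0.6998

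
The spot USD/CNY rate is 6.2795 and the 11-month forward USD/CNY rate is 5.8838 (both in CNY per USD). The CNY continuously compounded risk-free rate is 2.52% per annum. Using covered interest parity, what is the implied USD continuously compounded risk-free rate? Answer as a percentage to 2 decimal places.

F = S·e^((r_CNY − r_USD)T) ⇒ r_USD = r_CNY − ln(F/S)/T
ln(5.8838/6.2795) = -0.065088; /(11/12) = -0.071005
r_USD = 0.0252 + 0.071005 = 0.096205
r_USD = 9.62%

9.62%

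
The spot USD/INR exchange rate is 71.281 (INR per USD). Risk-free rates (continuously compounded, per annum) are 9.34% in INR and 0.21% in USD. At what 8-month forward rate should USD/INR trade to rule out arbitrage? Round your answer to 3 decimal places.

F = S·e^((r_INR − r_USD)T) = 71.281 · e^((0.0934 − 0.0021) × 8/12)
= 71.281 · e^0.060867 = 71.281 × 1.062758
F = 75.754 INR per USD

75.754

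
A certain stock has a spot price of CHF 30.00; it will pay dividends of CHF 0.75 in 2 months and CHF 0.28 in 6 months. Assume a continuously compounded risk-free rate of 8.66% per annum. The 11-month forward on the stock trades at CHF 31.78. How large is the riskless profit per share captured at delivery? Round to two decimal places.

CHF 0.39 per share

PV(dividends) I = 0.75·e^(−0.0866·2/12) + 0.28·e^(−0.0866·6/12) = 1.0074
Fair forward F* = (S − I)·e^(rT) = (30.00 − 1.0074)·e^0.079383 = 28.9926 × 1.082619 = 31.3879
Market CHF 31.78 > fair 31.3879: forward overpriced → cash-and-carry (borrow at r, buy the stock and collect the dividends, short the forward).
Profit at T = |F_mkt − F*| = |31.78 − 31.3879| = CHF 0.39 per share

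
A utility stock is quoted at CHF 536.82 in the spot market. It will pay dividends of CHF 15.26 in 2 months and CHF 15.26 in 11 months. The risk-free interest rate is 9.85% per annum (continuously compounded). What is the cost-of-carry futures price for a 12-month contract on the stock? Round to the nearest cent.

CHF 560.44

PV(dividends) I = 15.26·e^(−0.0985·2/12) + 15.26·e^(−0.0985·11/12)
I = 15.0115 + 13.9425 = 28.9540
F = (S − I)·e^(rT) = (536.82 − 28.9540) · e^(0.0985·12/12)
= 507.8660 · e^0.098500 = 507.8660 × 1.103514 = CHF 560.44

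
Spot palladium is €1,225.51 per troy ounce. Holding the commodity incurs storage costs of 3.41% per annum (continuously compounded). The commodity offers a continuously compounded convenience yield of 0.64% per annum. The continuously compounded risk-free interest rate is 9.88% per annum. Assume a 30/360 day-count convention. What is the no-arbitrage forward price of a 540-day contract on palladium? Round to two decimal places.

Net carry = r + u − y = 0.0988 + 0.0341 − 0.0064 = 0.1265
F = S·e^((r+u−y)T) = 1225.51 · e^(0.1265 × 540/360) = 1225.51 · e^0.18975000
= 1225.51 × 1.20894732 = €1,481.58 per troy ounce

€1,481.58 per troy ounce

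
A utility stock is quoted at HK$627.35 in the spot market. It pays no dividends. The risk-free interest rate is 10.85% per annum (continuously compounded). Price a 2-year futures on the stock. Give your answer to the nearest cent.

HK$779.38

F = S·e^(rT) = 627.35 · e^(0.1085 × 2)
= 627.35 · e^0.217000 = 627.35 × 1.242344
F = HK$779.38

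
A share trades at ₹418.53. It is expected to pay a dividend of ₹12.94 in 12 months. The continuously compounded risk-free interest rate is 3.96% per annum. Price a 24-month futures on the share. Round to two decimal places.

₹439.56

PV(dividends) I = 12.94·e^(−0.0396·12/12)
I = 12.4376
F = (S − I)·e^(rT) = (418.53 − 12.4376) · e^(0.0396·24/12)
= 406.0924 · e^0.079200 = 406.0924 × 1.082421 = ₹439.56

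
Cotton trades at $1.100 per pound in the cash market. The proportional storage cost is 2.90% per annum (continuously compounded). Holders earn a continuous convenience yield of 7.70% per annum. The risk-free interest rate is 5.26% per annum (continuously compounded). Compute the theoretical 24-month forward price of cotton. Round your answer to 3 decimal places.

$1.110 per pound

Net carry = r + u − y = 0.0526 + 0.0290 − 0.0770 = 0.0046
F = S·e^((r+u−y)T) = 1.100 · e^(0.0046 × 24/12) = 1.100 · e^0.009200
= 1.100 × 1.009242 = $1.110 per pound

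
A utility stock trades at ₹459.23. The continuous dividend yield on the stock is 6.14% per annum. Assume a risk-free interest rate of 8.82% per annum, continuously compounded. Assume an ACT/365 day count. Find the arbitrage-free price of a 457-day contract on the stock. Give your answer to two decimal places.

₹474.90

F = S·e^((r − q)T) = 459.23 · e^((0.0882 − 0.0614) × 457/365)
= 459.23 · e^0.033555 = 459.23 × 1.034124
F = ₹474.90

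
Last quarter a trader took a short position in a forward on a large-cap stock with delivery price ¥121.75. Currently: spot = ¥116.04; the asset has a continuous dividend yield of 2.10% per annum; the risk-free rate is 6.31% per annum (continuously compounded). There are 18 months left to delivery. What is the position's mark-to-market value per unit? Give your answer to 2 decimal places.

-¥1.69

Current fair forward for the remaining 18 months: F = S·e^((r − q)·T), (r − q) = 0.0631 − 0.0210 = 0.0421
F = 116.04 · e^(0.0421 × 18/12) = 116.04 × 1.065187 = 123.6043
Value of long forward = (F − K)·e^(−rT) = (123.6043 − 121.75) · e^(−0.0631·18/12)
= 1.8543 × 0.909691 = 1.69
Short position value = −(long value) = -¥1.69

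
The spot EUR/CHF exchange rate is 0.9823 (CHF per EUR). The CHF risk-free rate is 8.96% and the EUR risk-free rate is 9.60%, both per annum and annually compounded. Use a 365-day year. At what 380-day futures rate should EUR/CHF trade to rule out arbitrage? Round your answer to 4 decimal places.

By covered interest parity, F = S · (1+r_CHF)^T / (1+r_EUR)^T
= 0.9823 × 1.093449 / 1.100137 = 0.9823 × 0.993921
F = 0.9763 CHF per EUR

0.9763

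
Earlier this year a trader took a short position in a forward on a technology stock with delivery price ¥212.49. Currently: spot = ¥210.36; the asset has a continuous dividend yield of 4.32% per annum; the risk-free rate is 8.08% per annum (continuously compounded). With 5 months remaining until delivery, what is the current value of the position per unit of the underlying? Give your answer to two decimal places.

Current fair forward for the remaining 5 months: F = S·e^((r − q)·T), (r − q) = 0.0808 − 0.0432 = 0.0376
F = 210.36 · e^(0.0376 × 5/12) = 210.36 × 1.015790 = 213.6816
Value of long forward = (F − K)·e^(−rT) = (213.6816 − 212.49) · e^(−0.0808·5/12)
= 1.1916 × 0.966894 = 1.15
Short position value = −(long value) = -¥1.15

-¥1.15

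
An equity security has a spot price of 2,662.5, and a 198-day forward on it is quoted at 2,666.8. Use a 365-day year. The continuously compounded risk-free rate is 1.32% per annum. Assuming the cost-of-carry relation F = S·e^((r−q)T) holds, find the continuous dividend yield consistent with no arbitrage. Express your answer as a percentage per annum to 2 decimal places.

1.02%

From F = S·e^((r−q)T): (r − q) = ln(F/S)/T
ln(2666.8/2662.5) = ln(1.001615) = 0.001614
(r − q) = 0.001614 / (198/365) = 0.002975
q = r − ln(F/S)/T = 0.0132 − 0.002975 = 0.010225
q = 1.02%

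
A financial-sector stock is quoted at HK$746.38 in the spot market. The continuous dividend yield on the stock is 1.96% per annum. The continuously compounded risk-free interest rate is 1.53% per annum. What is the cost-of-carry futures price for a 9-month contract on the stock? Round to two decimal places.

HK$743.98

F = S·e^((r − q)T) = 746.38 · e^((0.0153 − 0.0196) × 9/12)
= 746.38 · e^-0.003225 = 746.38 × 0.996780
F = HK$743.98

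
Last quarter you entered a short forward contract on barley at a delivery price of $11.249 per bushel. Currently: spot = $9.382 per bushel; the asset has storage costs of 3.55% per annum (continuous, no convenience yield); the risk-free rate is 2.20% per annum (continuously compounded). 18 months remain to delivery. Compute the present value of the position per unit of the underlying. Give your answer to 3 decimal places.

Current fair forward for the remaining 18 months: F = S·e^((r + u)·T), (r + u) = 0.0220 + 0.0355 = 0.0575
F = 9.382 · e^(0.0575 × 18/12) = 9.382 × 1.090079 = 10.2271
Value of long forward = (F − K)·e^(−rT) = (10.2271 − 11.249) · e^(−0.0220·18/12)
= -1.0219 × 0.967539 = -0.989
Short position value = −(long value) = $0.989

$0.989 per bushel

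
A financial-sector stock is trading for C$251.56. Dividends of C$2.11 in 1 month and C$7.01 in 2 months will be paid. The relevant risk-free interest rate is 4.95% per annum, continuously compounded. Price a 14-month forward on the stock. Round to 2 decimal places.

C$256.92

PV(dividends) I = 2.11·e^(−0.0495·1/12) + 7.01·e^(−0.0495·2/12)
I = 2.1013 + 6.9524 = 9.0537
F = (S − I)·e^(rT) = (251.56 − 9.0537) · e^(0.0495·14/12)
= 242.5063 · e^0.057750 = 242.5063 × 1.059450 = C$256.92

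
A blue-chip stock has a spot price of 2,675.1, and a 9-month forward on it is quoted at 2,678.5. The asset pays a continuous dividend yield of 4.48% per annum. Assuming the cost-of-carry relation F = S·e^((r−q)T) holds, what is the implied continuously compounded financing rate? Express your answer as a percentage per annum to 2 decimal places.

4.65%

From F = S·e^((r−q)T): (r − q) = ln(F/S)/T
ln(2678.5/2675.1) = ln(1.001271) = 0.001270
(r − q) = 0.001270 / (9/12) = 0.001693
r = ln(F/S)/T + q = 0.001693 + 0.0448 = 0.046493
r = 4.65%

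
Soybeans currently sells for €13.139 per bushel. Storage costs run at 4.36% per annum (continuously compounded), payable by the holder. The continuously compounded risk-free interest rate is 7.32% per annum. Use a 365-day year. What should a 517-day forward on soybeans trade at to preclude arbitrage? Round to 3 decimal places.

€15.503 per bushel

Net carry = r + u − y = 0.0732 + 0.0436 − 0.0000 = 0.1168
F = S·e^((r+u−y)T) = 13.139 · e^(0.1168 × 517/365) = 13.139 · e^0.165440
= 13.139 × 1.179912 = €15.503 per bushel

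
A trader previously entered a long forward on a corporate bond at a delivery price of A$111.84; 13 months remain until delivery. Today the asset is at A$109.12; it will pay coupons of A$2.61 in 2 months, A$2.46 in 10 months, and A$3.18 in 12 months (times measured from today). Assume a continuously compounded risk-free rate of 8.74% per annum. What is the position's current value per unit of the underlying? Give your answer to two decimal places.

PV(remaining coupons) I = 2.61·e^(−0.0874·2/12) + 2.46·e^(−0.0874·10/12) + 3.18·e^(−0.0874·12/12) = 7.7733
Current forward F = (S − I)·e^(rT) = (109.12 − 7.7733)·e^(0.0874·13/12) = 101.3467 × 1.099311 = 111.4115
Value (long) = (F − K)·e^(−rT) = (111.4115 − 111.84) × 0.909661 = -0.3898
Value = -A$0.39

-A$0.39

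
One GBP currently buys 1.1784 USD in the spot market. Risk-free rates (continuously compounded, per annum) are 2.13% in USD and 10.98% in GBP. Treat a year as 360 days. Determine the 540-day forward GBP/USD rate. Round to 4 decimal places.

F = S·e^((r_USD − r_GBP)T) = 1.1784 · e^((0.0213 − 0.1098) × 540/360)
= 1.1784 · e^-0.132750 = 1.1784 × 0.875684
F = 1.0319 USD per GBP

1.0319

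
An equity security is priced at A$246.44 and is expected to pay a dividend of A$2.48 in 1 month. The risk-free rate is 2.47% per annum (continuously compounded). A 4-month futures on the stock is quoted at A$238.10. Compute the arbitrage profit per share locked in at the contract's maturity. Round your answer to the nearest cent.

A$7.88 per share

PV(dividends) I = 2.48·e^(−0.0247·1/12) = 2.4749
Fair futures F* = (S − I)·e^(rT) = (246.44 − 2.4749)·e^0.008233 = 243.9651 × 1.008267 = 245.9820
Market A$238.10 < fair 245.9820: forward underpriced → reverse cash-and-carry (short the stock, invest proceeds at r, pay the dividends, go long the forward).
Profit at T = |F_mkt − F*| = |238.10 − 245.9820| = A$7.88 per share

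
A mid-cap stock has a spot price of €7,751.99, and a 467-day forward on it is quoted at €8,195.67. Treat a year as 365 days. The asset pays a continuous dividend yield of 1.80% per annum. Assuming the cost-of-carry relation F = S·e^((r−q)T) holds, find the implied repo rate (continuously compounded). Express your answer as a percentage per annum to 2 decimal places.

From F = S·e^((r−q)T): (r − q) = ln(F/S)/T
ln(8195.67/7751.99) = ln(1.057234) = 0.055656
(r − q) = 0.055656 / (467/365) = 0.043500
r = ln(F/S)/T + q = 0.043500 + 0.0180 = 0.061500
r = 6.15%

6.15%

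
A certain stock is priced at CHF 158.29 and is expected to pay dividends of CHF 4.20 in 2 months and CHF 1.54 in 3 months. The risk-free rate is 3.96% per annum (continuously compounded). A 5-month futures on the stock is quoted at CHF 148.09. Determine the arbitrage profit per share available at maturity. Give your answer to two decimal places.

PV(dividends) I = 4.20·e^(−0.0396·2/12) + 1.54·e^(−0.0396·3/12) = 5.6972
Fair futures F* = (S − I)·e^(rT) = (158.29 − 5.6972)·e^0.016500 = 152.5928 × 1.016637 = 155.1315
Market CHF 148.09 < fair 155.1315: forward underpriced → reverse cash-and-carry (short the stock, invest proceeds at r, pay the dividends, go long the forward).
Profit at T = |F_mkt − F*| = |148.09 − 155.1315| = CHF 7.04 per share

CHF 7.04 per share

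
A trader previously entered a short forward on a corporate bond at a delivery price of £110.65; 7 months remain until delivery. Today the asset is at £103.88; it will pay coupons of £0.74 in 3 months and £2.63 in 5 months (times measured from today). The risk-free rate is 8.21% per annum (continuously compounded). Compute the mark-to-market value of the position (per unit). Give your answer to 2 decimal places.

PV(remaining coupons) I = 0.74·e^(−0.0821·3/12) + 2.63·e^(−0.0821·5/12) = 3.2665
Current forward F = (S − I)·e^(rT) = (103.88 − 3.2665)·e^(0.0821·7/12) = 100.6135 × 1.049057 = 105.5493
Value (long) = (F − K)·e^(−rT) = (105.5493 − 110.65) × 0.953237 = -4.8622
Short position value = −(long value) = £4.86

£4.86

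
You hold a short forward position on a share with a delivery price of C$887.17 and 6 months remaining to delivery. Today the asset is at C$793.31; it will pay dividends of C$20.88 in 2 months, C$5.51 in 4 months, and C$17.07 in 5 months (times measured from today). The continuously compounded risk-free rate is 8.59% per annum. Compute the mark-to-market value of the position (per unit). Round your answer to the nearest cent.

PV(remaining dividends) I = 20.88·e^(−0.0859·2/12) + 5.51·e^(−0.0859·4/12) + 17.07·e^(−0.0859·5/12) = 42.4075
Current forward F = (S − I)·e^(rT) = (793.31 − 42.4075)·e^(0.0859·6/12) = 750.9025 × 1.043886 = 783.8566
Value (long) = (F − K)·e^(−rT) = (783.8566 − 887.17) × 0.957959 = -98.9700
Short position value = −(long value) = C$98.97

C$98.97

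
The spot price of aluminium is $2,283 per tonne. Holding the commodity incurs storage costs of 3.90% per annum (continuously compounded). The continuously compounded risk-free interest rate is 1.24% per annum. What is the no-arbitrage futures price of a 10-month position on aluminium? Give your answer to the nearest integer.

Net carry = r + u − y = 0.0124 + 0.0390 − 0.0000 = 0.0514
F = S·e^((r+u−y)T) = 2283 · e^(0.0514 × 10/12) = 2283 · e^0.042833
= 2283 × 1.043764 = $2,383 per tonne

$2,383 per tonne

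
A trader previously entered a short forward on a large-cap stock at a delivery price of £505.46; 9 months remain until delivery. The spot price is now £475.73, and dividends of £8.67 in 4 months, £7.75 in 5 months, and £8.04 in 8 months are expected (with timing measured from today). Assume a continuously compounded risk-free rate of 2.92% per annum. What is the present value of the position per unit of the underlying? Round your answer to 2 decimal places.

PV(remaining dividends) I = 8.67·e^(−0.0292·4/12) + 7.75·e^(−0.0292·5/12) + 8.04·e^(−0.0292·8/12) = 24.1273
Current forward F = (S − I)·e^(rT) = (475.73 − 24.1273)·e^(0.0292·9/12) = 451.6027 × 1.022142 = 461.6021
Value (long) = (F − K)·e^(−rT) = (461.6021 − 505.46) × 0.978338 = -42.9079
Short position value = −(long value) = £42.91

£42.91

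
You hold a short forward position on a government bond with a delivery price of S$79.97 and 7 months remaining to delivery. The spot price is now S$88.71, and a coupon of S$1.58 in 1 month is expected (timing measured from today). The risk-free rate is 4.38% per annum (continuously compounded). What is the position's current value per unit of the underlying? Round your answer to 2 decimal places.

PV(remaining coupons) I = 1.58·e^(−0.0438·1/12) = 1.5742
Current forward F = (S − I)·e^(rT) = (88.71 − 1.5742)·e^(0.0438·7/12) = 87.1358 × 1.025879 = 89.3908
Value (long) = (F − K)·e^(−rT) = (89.3908 − 79.97) × 0.974774 = 9.1832
Short position value = −(long value) = -S$9.18

-S$9.18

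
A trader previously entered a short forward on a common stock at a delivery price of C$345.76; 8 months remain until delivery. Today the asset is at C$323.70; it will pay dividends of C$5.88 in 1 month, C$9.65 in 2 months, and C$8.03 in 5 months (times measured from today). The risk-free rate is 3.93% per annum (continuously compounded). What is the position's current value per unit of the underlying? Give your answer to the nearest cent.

PV(remaining dividends) I = 5.88·e^(−0.0393·1/12) + 9.65·e^(−0.0393·2/12) + 8.03·e^(−0.0393·5/12) = 23.3474
Current forward F = (S − I)·e^(rT) = (323.70 − 23.3474)·e^(0.0393·8/12) = 300.3526 × 1.026546 = 308.3258
Value (long) = (F − K)·e^(−rT) = (308.3258 − 345.76) × 0.974140 = -36.4662
Short position value = −(long value) = C$36.47

C$36.47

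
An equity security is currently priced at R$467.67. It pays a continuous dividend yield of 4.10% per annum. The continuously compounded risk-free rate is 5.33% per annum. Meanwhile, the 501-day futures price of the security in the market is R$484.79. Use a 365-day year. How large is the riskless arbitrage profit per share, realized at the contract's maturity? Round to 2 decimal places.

R$9.16 per share

Fair futures: F* = S·e^(carry·T), with carry = (r − q) = 0.0533 − 0.0410 = 0.0123
F* = 467.67 · e^(0.0123 × 501/365) = 467.67 · e^0.016883 = 467.67 × 1.017026 = R$475.6325
Market R$484.79 > fair R$475.6325: forward overpriced → cash-and-carry (buy spot, short the forward).
At maturity, profit = |F_mkt − F*| = |484.79 − 475.6325| = R$9.16 per share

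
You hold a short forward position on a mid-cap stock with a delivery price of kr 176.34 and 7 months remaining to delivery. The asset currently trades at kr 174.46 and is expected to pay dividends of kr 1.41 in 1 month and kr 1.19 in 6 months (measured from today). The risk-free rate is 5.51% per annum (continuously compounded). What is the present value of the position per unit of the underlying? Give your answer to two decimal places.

-kr 1.14

PV(remaining dividends) I = 1.41·e^(−0.0551·1/12) + 1.19·e^(−0.0551·6/12) = 2.5612
Current forward F = (S − I)·e^(rT) = (174.46 − 2.5612)·e^(0.0551·7/12) = 171.8988 × 1.032664 = 177.5137
Value (long) = (F − K)·e^(−rT) = (177.5137 − 176.34) × 0.968369 = 1.1366
Short position value = −(long value) = -kr 1.14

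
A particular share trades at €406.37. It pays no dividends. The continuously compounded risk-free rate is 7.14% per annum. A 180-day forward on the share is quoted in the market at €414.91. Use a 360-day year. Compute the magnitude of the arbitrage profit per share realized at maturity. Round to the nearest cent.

€6.23 per share

Fair forward: F* = S·e^(carry·T), with carry = r = 0.0714
F* = 406.37 · e^(0.0714 × 180/360) = 406.37 · e^0.035700 = 406.37 × 1.036345 = €421.1395
Market €414.91 < fair €421.1395: forward underpriced → reverse cash-and-carry (short spot, go long the forward).
At maturity, profit = |F_mkt − F*| = |414.91 − 421.1395| = €6.23 per share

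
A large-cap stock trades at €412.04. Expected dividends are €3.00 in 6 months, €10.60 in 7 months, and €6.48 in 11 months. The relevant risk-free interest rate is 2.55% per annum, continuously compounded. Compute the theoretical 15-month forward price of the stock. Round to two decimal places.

€405.01

PV(dividends) I = 3.00·e^(−0.0255·6/12) + 10.60·e^(−0.0255·7/12) + 6.48·e^(−0.0255·11/12)
I = 2.9620 + 10.4435 + 6.3303 = 19.7358
F = (S − I)·e^(rT) = (412.04 − 19.7358) · e^(0.0255·15/12)
= 392.3042 · e^0.031875 = 392.3042 × 1.032388 = €405.01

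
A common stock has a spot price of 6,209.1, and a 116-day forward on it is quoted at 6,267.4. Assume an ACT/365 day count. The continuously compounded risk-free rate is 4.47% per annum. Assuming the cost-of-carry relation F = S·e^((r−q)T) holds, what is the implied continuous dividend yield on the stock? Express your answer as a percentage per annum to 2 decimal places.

1.53%

From F = S·e^((r−q)T): (r − q) = ln(F/S)/T
ln(6267.4/6209.1) = ln(1.009389) = 0.009345
(r − q) = 0.009345 / (116/365) = 0.029405
q = r − ln(F/S)/T = 0.0447 − 0.029405 = 0.015295
q = 1.53%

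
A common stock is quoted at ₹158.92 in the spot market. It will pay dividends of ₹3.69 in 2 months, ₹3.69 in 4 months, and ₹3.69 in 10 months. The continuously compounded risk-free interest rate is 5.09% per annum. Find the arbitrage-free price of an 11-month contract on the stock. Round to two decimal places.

₹155.17

PV(dividends) I = 3.69·e^(−0.0509·2/12) + 3.69·e^(−0.0509·4/12) + 3.69·e^(−0.0509·10/12)
I = 3.6588 + 3.6279 + 3.5368 = 10.8235
F = (S − I)·e^(rT) = (158.92 − 10.8235) · e^(0.0509·11/12)
= 148.0965 · e^0.046658 = 148.0965 × 1.047764 = ₹155.17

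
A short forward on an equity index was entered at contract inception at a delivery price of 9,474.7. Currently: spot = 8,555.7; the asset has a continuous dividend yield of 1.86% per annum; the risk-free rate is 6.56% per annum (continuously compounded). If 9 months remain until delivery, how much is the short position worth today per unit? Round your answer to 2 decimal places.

582.65

Current fair forward for the remaining 9 months: F = S·e^((r − q)·T), (r − q) = 0.0656 − 0.0186 = 0.0470
F = 8555.7 · e^(0.0470 × 9/12) = 8555.7 × 1.03587865 = 8862.6670
Value of long forward = (F − K)·e^(−rT) = (8862.6670 − 9474.7) · e^(−0.0656·9/12)
= -612.0330 × 0.95199071 = -582.65
Short position value = −(long value) = 582.65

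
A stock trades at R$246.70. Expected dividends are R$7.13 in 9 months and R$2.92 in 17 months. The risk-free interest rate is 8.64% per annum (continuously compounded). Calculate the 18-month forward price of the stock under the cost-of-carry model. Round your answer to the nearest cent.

R$270.29

PV(dividends) I = 7.13·e^(−0.0864·9/12) + 2.92·e^(−0.0864·17/12)
I = 6.6826 + 2.5836 = 9.2662
F = (S − I)·e^(rT) = (246.70 − 9.2662) · e^(0.0864·18/12)
= 237.4338 · e^0.129600 = 237.4338 × 1.138373 = R$270.29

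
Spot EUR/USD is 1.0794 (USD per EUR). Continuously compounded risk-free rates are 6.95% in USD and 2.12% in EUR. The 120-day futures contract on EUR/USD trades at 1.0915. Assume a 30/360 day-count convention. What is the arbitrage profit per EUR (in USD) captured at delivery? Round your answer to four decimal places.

0.0054 per EUR (in USD)

Fair futures: F* = S·e^(carry·T), with carry = (r_USD − r_EUR) = 0.0695 − 0.0212 = 0.0483
F* = 1.0794 · e^(0.0483 × 120/360) = 1.0794 · e^0.016100 = 1.0794 × 1.016230 = 1.0969
Market 1.0915 < fair 1.0969: forward underpriced → reverse cash-and-carry (short spot, go long the forward).
At maturity, profit = |F_mkt − F*| = |1.0915 − 1.0969| = 0.0054 per EUR (in USD)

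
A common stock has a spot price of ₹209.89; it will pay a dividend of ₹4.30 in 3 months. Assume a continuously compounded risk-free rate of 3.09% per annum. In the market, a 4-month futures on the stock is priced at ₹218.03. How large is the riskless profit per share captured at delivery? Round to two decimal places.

₹10.28 per share

PV(dividends) I = 4.30·e^(−0.0309·3/12) = 4.2669
Fair futures F* = (S − I)·e^(rT) = (209.89 − 4.2669)·e^0.010300 = 205.6231 × 1.010353 = 207.7519
Market ₹218.03 > fair 207.7519: forward overpriced → cash-and-carry (borrow at r, buy the stock and collect the dividends, short the forward).
Profit at T = |F_mkt − F*| = |218.03 − 207.7519| = ₹10.28 per share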